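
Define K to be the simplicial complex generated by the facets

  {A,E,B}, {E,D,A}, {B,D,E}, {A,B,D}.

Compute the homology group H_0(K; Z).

Order the vertices as A < B < D < E. Listing each simplex with vertices in this order, K has dimension 2 with simplices:

  0-simplices (4): A, B, D, E
  1-simplices (6): AB, AD, AE, BD, BE, DE
  2-simplices (4): ABD, ABE, ADE, BDE

Hence C_0 ≅ Z^4, C_1 ≅ Z^6, C_2 ≅ Z^4.

∂_1: C_1 → C_0 maps an edge to its endpoints' difference, ∂[p,q] = q − p. For instance
  ∂BE = E − B.
This gives a 4×6 integer matrix of rank 3; reducing to Smith normal form yields diagonal entries (1,1,1).

The boundary map ∂_2: C_2 → C_1 sends each 2-simplex [p,q,r] to [q,r] − [p,r] + [p,q]. For instance
  ∂ADE = DE − AE + AD,
  ∂BDE = DE − BE + BD.
As a 6×4 matrix over Z this has rank 3, with invariant factors (1,1,1).

From H_k ≅ ker(∂_k) / im(∂_{k+1}) we obtain:

  H_0: rank C_0 − rank ∂_1 = 4 − 3 = 1, and the invariant factors of ∂_1 are all 1, so H_0 ≅ Z.

H_0 ≅ Z.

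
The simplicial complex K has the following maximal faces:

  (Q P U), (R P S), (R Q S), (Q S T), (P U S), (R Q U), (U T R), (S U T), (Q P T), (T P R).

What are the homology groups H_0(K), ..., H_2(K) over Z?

K has 6 vertices, 15 edges, 10 triangles.
rank ∂_0 = 0, rank ∂_1 = 5 ⇒ b_0 = 6 − 0 − 5 = 1; all invariant factors of ∂_1 are 1 so no torsion. So H_0 ≅ Z.
rank ∂_1 = 5, rank ∂_2 = 10 ⇒ b_1 = 15 − 5 − 10 = 0; ∂_2 has invariant factor(s) [2] giving torsion. So H_1 ≅ Z/2Z.
rank ∂_2 = 10, rank ∂_3 = 0 ⇒ b_2 = 10 − 10 − 0 = 0. So H_2 ≅ 0.

H_0 ≅ Z,  H_1 ≅ Z/2Z,  H_2 = 0.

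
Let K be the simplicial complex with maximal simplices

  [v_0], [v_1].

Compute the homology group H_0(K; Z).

H_0 = Z^2.

Take the total order v_0 < v_1 on the vertex set. Then K (dimension 0) consists of the simplices:

  0-simplices (2): [v_0], [v_1]

giving chain groups C_0 ≅ Z^2.

Now H_k = ker ∂_k / im ∂_{k+1}, so:

  H_0: rank C_0 − rank ∂_1 = 2 − 0 = 2, and there is no ∂_1, so H_0 = Z^2.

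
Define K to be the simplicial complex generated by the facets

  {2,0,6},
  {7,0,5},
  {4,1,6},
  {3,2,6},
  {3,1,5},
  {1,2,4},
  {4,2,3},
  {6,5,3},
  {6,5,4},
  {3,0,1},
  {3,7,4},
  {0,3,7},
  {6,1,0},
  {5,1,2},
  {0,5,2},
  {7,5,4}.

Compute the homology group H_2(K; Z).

H_2 ≅ Z.

Order the vertices as 0 < 1 < 2 < 3 < 4 < 5 < 6 < 7. Listing each simplex with vertices in this order, K has dimension 2 with simplices:

  0-simplices (8): [0], [1], [2], [3], [4], [5], [6], [7]
  1-simplices (24): (24 of them)
  2-simplices (16): [0,1,3], [0,1,6], [0,2,5], [0,2,6], [0,3,7], [0,5,7], [1,2,4], [1,2,5], [1,3,5], [1,4,6], [2,3,4], [2,3,6], [3,4,7], [3,5,6], [4,5,6], [4,5,7]

giving chain groups C_0 ≅ Z^8, C_1 ≅ Z^24, C_2 ≅ Z^16.

The boundary map ∂_1: C_1 → C_0 is given by ∂[p,q] = [q] − [p]. For instance
  ∂[4,5] = [5] − [4].
The 8×24 boundary matrix has rank 7 and Smith normal form diag(1,1,1,1,1,1,1).

∂_2: C_2 → C_1 sends each 2-simplex [p,q,r] to [q,r] − [p,r] + [p,q]. For instance
  ∂[1,3,5] = [3,5] − [1,5] + [1,3],
  ∂[4,5,6] = [5,6] − [4,6] + [4,5].
The 24×16 boundary matrix has rank 15 and Smith normal form diag(1,1,1,1,1,1,1,1,1,1,1,1,1,1,1).

From H_k ≅ ker(∂_k) / im(∂_{k+1}) we obtain:

  H_2: rank ker ∂_2 − rank ∂_3 = (16 − 15) − 0 = 1, and there is no ∂_3, so H_2 ≅ Z.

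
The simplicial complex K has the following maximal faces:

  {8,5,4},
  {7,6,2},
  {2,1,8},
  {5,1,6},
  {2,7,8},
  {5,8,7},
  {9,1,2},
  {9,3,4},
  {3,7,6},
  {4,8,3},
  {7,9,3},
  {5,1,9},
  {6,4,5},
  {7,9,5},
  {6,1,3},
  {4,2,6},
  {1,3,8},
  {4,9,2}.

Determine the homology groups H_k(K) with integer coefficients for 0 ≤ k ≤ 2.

Order the vertices as 1 < 2 < 3 < 4 < 5 < 6 < 7 < 8 < 9. Listing each simplex with vertices in this order, K has dimension 2 with simplices:

  0-simplices (9): [1], [2], [3], [4], [5], [6], [7], [8], [9]
  1-simplices (27): (27 of them)
  2-simplices (18): [1,2,8], [1,2,9], [1,3,6], [1,3,8], [1,5,6], [1,5,9], [2,4,6], [2,4,9], [2,6,7], [2,7,8], [3,4,8], [3,4,9], [3,6,7], [3,7,9], [4,5,6], [4,5,8], [5,7,8], [5,7,9]

so the chain groups are C_0 ≅ Z^9, C_1 ≅ Z^27, C_2 ≅ Z^18.

∂_1: C_1 → C_0 sends each edge [p,q] (with p < q) to q − p.
This gives a 9×27 integer matrix of rank 8; reducing to Smith normal form yields diagonal entries (1,1,1,1,1,1,1,1).

The boundary map ∂_2: C_2 → C_1 sends each 2-simplex [p,q,r] to [q,r] − [p,r] + [p,q]. For instance
  ∂[3,7,9] = [7,9] − [3,9] + [3,7],
  ∂[2,4,9] = [4,9] − [2,9] + [2,4].
The resulting 27×18 matrix has rank 17, and its Smith normal form has invariant factors (1,1,1,1,1,1,1,1,1,1,1,1,1,1,1,1,1).

Now H_k = ker ∂_k / im ∂_{k+1}, so:

  H_0: rank C_0 − rank ∂_1 = 9 − 8 = 1, and the invariant factors of ∂_1 are all 1, so H_0 ≅ Z.
  H_1: rank ker ∂_1 − rank ∂_2 = (27 − 8) − 17 = 2, and the invariant factors of ∂_2 are all 1, so H_1 ≅ Z^2.
  H_2: rank ker ∂_2 − rank ∂_3 = (18 − 17) − 0 = 1, and there is no ∂_3, so H_2 ≅ Z.

(K is a triangulation of the torus T^2.)

H_0 = Z,  H_1 = Z^2,  H_2 = Z.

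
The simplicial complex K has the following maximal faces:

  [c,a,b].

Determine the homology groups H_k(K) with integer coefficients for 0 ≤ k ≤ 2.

H_0 ≅ Z,  H_1 = 0,  H_2 = 0.

Order the vertices as a < b < c. Listing each simplex with vertices in this order, K has dimension 2 with simplices:

  0-simplices (3): a, b, c
  1-simplices (3): ab, ac, bc
  2-simplices (1): abc

giving chain groups C_0 ≅ Z^3, C_1 ≅ Z^3, C_2 ≅ Z^1.

∂_1: C_1 → C_0 is given by ∂[p,q] = [q] − [p].
This gives a 3×3 integer matrix of rank 2; reducing to Smith normal form yields diagonal entries (1,1).

∂_2: C_2 → C_1 acts by ∂[p,q,r] = [q,r] − [p,r] + [p,q]. For instance
  ∂abc = bc − ac + ab.
This gives a 3×1 integer matrix of rank 1; reducing to Smith normal form yields diagonal entries (1).

Now H_k = ker ∂_k / im ∂_{k+1}, so:

  H_0: rank C_0 − rank ∂_1 = 3 − 2 = 1, and the invariant factors of ∂_1 are all 1, so H_0 ≅ Z.
  H_1: rank ker ∂_1 − rank ∂_2 = (3 − 2) − 1 = 0, and the invariant factors of ∂_2 are all 1, so H_1 ≅ 0.
  H_2: rank ker ∂_2 − rank ∂_3 = (1 − 1) − 0 = 0, and there is no ∂_3, so H_2 ≅ 0.

As a check, the Euler characteristic is 3 − 3 + 1 = 1, which agrees with 1 − 0 + 0 = 1.
(K is a triangulation of the 2-simplex.)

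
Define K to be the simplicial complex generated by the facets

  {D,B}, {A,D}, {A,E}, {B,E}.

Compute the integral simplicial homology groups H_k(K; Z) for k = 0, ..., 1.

H_0 ≅ Z,  H_1 ≅ Z.

We work with the vertex ordering A < B < D < E. The simplices of K, each written with vertices in increasing order, are:

  0-simplices (4): A, B, D, E
  1-simplices (4): AD, AE, BD, BE

Hence C_0 ≅ Z^4, C_1 ≅ Z^4.

The boundary map ∂_1: C_1 → C_0 maps an edge to its endpoints' difference, ∂[p,q] = q − p. For instance
  ∂AE = E − A.
The resulting 4×4 matrix has rank 3, and its Smith normal form has invariant factors (1,1,1).

Reading off H_k = ker ∂_k / im ∂_{k+1}:

  H_0: rank C_0 − rank ∂_1 = 4 − 3 = 1, and the invariant factors of ∂_1 are all 1, so H_0 = Z.
  H_1: rank ker ∂_1 − rank ∂_2 = (4 − 3) − 0 = 1, and there is no ∂_2, so H_1 = Z.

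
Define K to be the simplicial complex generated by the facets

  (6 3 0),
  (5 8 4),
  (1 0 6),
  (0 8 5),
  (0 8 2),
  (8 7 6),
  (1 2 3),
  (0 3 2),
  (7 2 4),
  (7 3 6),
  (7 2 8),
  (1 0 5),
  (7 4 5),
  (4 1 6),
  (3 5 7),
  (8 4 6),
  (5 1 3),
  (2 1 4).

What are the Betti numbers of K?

b_0 = 1, b_1 = 1, b_2 = 0.

Fix the vertex order 0 < 1 < 2 < 3 < 4 < 5 < 6 < 7 < 8 and write every simplex with vertices in increasing order. Then dim K = 2 and the simplices of K are:

  0-simplices (9): [0], [1], [2], [3], [4], [5], [6], [7], [8]
  1-simplices (27): (27 of them)
  2-simplices (18): [0,1,5], [0,1,6], [0,2,3], [0,2,8], [0,3,6], [0,5,8], [1,2,3], [1,2,4], [1,3,5], [1,4,6], [2,4,7], [2,7,8], [3,5,7], [3,6,7], [4,5,7], [4,5,8], [4,6,8], [6,7,8]

giving chain groups C_0 ≅ Z^9, C_1 ≅ Z^27, C_2 ≅ Z^18.

Boundary ∂_1: C_1 → C_0 sends each edge [p,q] (with p < q) to q − p. For instance
  ∂[0,1] = [1] − [0].
The 9×27 boundary matrix has rank 8 and Smith normal form diag(1,1,1,1,1,1,1,1).

∂_2: C_2 → C_1 sends each 2-simplex [p,q,r] to [q,r] − [p,r] + [p,q]. For instance
  ∂[0,5,8] = [5,8] − [0,8] + [0,5],
  ∂[1,2,4] = [2,4] − [1,4] + [1,2].
As a 27×18 matrix over Z this has rank 18, with invariant factors (1,1,1,1,1,1,1,1,1,1,1,1,1,1,1,1,1,2).

Reading off H_k = ker ∂_k / im ∂_{k+1}:

  H_0: rank C_0 − rank ∂_1 = 9 − 8 = 1, and the invariant factors of ∂_1 are all 1, so H_0 = Z.
  H_1: rank ker ∂_1 − rank ∂_2 = (27 − 8) − 18 = 1, and ∂_2 has invariant factor 2 > 1, so H_1 = Z ⊕ Z_2.
  H_2: rank ker ∂_2 − rank ∂_3 = (18 − 18) − 0 = 0, and there is no ∂_3, so H_2 = 0.

As a check, the Euler characteristic is 9 − 27 + 18 = 0, which agrees with 1 − 1 + 0 = 0.

Hence the Betti numbers are b_0 = 1, b_1 = 1, b_2 = 0.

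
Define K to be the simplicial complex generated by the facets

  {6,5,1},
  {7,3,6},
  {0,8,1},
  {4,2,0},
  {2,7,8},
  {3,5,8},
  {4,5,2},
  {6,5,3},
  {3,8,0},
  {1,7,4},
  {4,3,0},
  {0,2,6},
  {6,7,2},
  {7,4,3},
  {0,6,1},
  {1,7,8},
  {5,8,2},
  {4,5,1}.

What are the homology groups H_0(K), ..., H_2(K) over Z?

H_0 = Z,  H_1 = Z^2,  H_2 = Z.

Take the total order 0 < 1 < 2 < 3 < 4 < 5 < 6 < 7 < 8 on the vertex set. Then K (dimension 2) consists of the simplices:

  0-simplices (9): [0], [1], [2], [3], [4], [5], [6], [7], [8]
  1-simplices (27): (27 of them)
  2-simplices (18): [0,1,6], [0,1,8], [0,2,4], [0,2,6], [0,3,4], [0,3,8], [1,4,5], [1,4,7], [1,5,6], [1,7,8], [2,4,5], [2,5,8], [2,6,7], [2,7,8], [3,4,7], [3,5,6], [3,5,8], [3,6,7]

Hence C_0 ≅ Z^9, C_1 ≅ Z^27, C_2 ≅ Z^18.

The boundary map ∂_1: C_1 → C_0 sends each edge [p,q] (with p < q) to q − p. For instance
  ∂[2,4] = [4] − [2].
As a 9×27 matrix over Z this has rank 8, with invariant factors (1,1,1,1,1,1,1,1).

The boundary map ∂_2: C_2 → C_1 maps a triangle to the signed sum of its edges. For instance
  ∂[0,1,6] = [1,6] − [0,6] + [0,1],
  ∂[3,4,7] = [4,7] − [3,7] + [3,4].
This gives a 27×18 integer matrix of rank 17; reducing to Smith normal form yields diagonal entries (1,1,1,1,1,1,1,1,1,1,1,1,1,1,1,1,1).

Computing H_k = (kernel of ∂_k) / (image of ∂_{k+1}):

  H_0: rank C_0 − rank ∂_1 = 9 − 8 = 1, and the invariant factors of ∂_1 are all 1, so H_0 = Z.
  H_1: rank ker ∂_1 − rank ∂_2 = (27 − 8) − 17 = 2, and the invariant factors of ∂_2 are all 1, so H_1 = Z^2.
  H_2: rank ker ∂_2 − rank ∂_3 = (18 − 17) − 0 = 1, and there is no ∂_3, so H_2 = Z.

As a check, the Euler characteristic is 9 − 27 + 18 = 0, which agrees with 1 − 2 + 1 = 0.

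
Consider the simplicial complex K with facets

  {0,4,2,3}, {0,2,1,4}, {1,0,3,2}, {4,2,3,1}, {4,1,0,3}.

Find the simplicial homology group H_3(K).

We work with the vertex ordering 0 < 1 < 2 < 3 < 4. The simplices of K, each written with vertices in increasing order, are:

  0-simplices (5): [0], [1], [2], [3], [4]
  1-simplices (10): [0,1], [0,2], [0,3], [0,4], [1,2], [1,3], [1,4], [2,3], [2,4], [3,4]
  2-simplices (10): [0,1,2], [0,1,3], [0,1,4], [0,2,3], [0,2,4], [0,3,4], [1,2,3], [1,2,4], [1,3,4], [2,3,4]
  3-simplices (5): [0,1,2,3], [0,1,2,4], [0,1,3,4], [0,2,3,4], [1,2,3,4]

Hence C_0 ≅ Z^5, C_1 ≅ Z^10, C_2 ≅ Z^10, C_3 ≅ Z^5.

∂_1: C_1 → C_0 is given by ∂[p,q] = [q] − [p].
The 5×10 boundary matrix has rank 4 and Smith normal form diag(1,1,1,1).

The boundary map ∂_2: C_2 → C_1 sends each 2-simplex [p,q,r] to [q,r] − [p,r] + [p,q]. For instance
  ∂[0,1,3] = [1,3] − [0,3] + [0,1],
  ∂[2,3,4] = [3,4] − [2,4] + [2,3].
As a 10×10 matrix over Z this has rank 6, with invariant factors (1,1,1,1,1,1).

∂_3: C_3 → C_2 sends each 3-simplex σ to the alternating sum Σ_i (−1)^i (σ with its i-th vertex removed). For instance
  ∂[1,2,3,4] = [2,3,4] − [1,3,4] + [1,2,4] − [1,2,3],
  ∂[0,2,3,4] = [2,3,4] − [0,3,4] + [0,2,4] − [0,2,3].
The 10×5 boundary matrix has rank 4 and Smith normal form diag(1,1,1,1).

Now H_k = ker ∂_k / im ∂_{k+1}, so:

  H_3: rank ker ∂_3 − rank ∂_4 = (5 − 4) − 0 = 1, and there is no ∂_4, so H_3 ≅ Z.

H_3 ≅ Z.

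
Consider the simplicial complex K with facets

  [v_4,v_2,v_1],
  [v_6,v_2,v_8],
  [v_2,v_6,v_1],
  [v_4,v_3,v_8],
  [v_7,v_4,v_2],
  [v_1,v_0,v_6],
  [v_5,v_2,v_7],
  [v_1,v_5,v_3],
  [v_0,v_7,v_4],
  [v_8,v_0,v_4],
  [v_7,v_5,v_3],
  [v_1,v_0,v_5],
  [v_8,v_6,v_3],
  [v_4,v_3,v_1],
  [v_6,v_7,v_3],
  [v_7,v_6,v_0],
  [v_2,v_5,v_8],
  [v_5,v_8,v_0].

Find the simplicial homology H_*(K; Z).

H_0 = Z,  H_1 = Z^2,  H_2 = Z.

Fix the vertex order v_0 < v_1 < v_2 < v_3 < v_4 < v_5 < v_6 < v_7 < v_8 and write every simplex with vertices in increasing order. Then dim K = 2 and the simplices of K are:

  0-simplices (9): [v_0], [v_1], [v_2], [v_3], [v_4], [v_5], [v_6], [v_7], [v_8]
  1-simplices (27): (27 of them)
  2-simplices (18): (18 of them)

giving chain groups C_0 ≅ Z^9, C_1 ≅ Z^27, C_2 ≅ Z^18.

The boundary map ∂_1: C_1 → C_0 sends each edge [p,q] (with p < q) to q − p. For instance
  ∂[v_5,v_8] = [v_8] − [v_5].
This gives a 9×27 integer matrix of rank 8; reducing to Smith normal form yields diagonal entries (1,1,1,1,1,1,1,1).

Boundary ∂_2: C_2 → C_1 acts by ∂[p,q,r] = [q,r] − [p,r] + [p,q]. For instance
  ∂[v_1,v_3,v_4] = [v_3,v_4] − [v_1,v_4] + [v_1,v_3],
  ∂[v_1,v_2,v_6] = [v_2,v_6] − [v_1,v_6] + [v_1,v_2].
As a 27×18 matrix over Z this has rank 17, with invariant factors (1,1,1,1,1,1,1,1,1,1,1,1,1,1,1,1,1).

From H_k ≅ ker(∂_k) / im(∂_{k+1}) we obtain:

  H_0: rank C_0 − rank ∂_1 = 9 − 8 = 1, and the invariant factors of ∂_1 are all 1, so H_0 = Z.
  H_1: rank ker ∂_1 − rank ∂_2 = (27 − 8) − 17 = 2, and the invariant factors of ∂_2 are all 1, so H_1 = Z^2.
  H_2: rank ker ∂_2 − rank ∂_3 = (18 − 17) − 0 = 1, and there is no ∂_3, so H_2 = Z.

As a check, the Euler characteristic is 9 − 27 + 18 = 0, which agrees with 1 − 2 + 1 = 0.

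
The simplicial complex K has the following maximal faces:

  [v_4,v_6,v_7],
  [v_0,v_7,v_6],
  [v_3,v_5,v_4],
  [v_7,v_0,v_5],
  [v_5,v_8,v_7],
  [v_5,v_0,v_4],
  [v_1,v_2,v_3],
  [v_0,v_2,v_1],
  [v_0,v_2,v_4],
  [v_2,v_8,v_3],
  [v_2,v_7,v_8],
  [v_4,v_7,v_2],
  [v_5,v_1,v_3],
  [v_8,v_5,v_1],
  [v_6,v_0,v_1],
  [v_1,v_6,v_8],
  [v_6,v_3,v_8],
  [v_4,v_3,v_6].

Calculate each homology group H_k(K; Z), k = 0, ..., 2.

H_0 = Z,  H_1 = Z ⊕ Z_2,  H_2 = 0.

Order the vertices as v_0 < v_1 < v_2 < v_3 < v_4 < v_5 < v_6 < v_7 < v_8. Listing each simplex with vertices in this order, K has dimension 2 with simplices:

  0-simplices (9): [v_0], [v_1], [v_2], [v_3], [v_4], [v_5], [v_6], [v_7], [v_8]
  1-simplices (27): (27 of them)
  2-simplices (18): (18 of them)

Hence C_0 ≅ Z^9, C_1 ≅ Z^27, C_2 ≅ Z^18.

The boundary map ∂_1: C_1 → C_0 is given by ∂[p,q] = [q] − [p].
The resulting 9×27 matrix has rank 8, and its Smith normal form has invariant factors (1,1,1,1,1,1,1,1).

Boundary ∂_2: C_2 → C_1 acts by ∂[p,q,r] = [q,r] − [p,r] + [p,q]. For instance
  ∂[v_3,v_6,v_8] = [v_6,v_8] − [v_3,v_8] + [v_3,v_6],
  ∂[v_2,v_4,v_7] = [v_4,v_7] − [v_2,v_7] + [v_2,v_4].
The resulting 27×18 matrix has rank 18, and its Smith normal form has invariant factors (1,1,1,1,1,1,1,1,1,1,1,1,1,1,1,1,1,2).

From H_k ≅ ker(∂_k) / im(∂_{k+1}) we obtain:

  H_0: rank C_0 − rank ∂_1 = 9 − 8 = 1, and the invariant factors of ∂_1 are all 1, so H_0 = Z.
  H_1: rank ker ∂_1 − rank ∂_2 = (27 − 8) − 18 = 1, and ∂_2 has invariant factor 2 > 1, so H_1 = Z ⊕ Z_2.
  H_2: rank ker ∂_2 − rank ∂_3 = (18 − 18) − 0 = 0, and there is no ∂_3, so H_2 = 0.

(K is a triangulation of the Klein bottle.)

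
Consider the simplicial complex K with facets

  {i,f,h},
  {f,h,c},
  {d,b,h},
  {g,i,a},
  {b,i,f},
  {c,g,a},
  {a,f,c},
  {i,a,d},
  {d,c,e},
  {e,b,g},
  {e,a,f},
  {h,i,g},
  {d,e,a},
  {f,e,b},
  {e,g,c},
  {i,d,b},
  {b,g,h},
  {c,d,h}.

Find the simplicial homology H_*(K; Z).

Take the total order a < b < c < d < e < f < g < h < i on the vertex set. Then K (dimension 2) consists of the simplices:

  0-simplices (9): a, b, c, d, e, f, g, h, i
  1-simplices (27): ac, ad, ae, af, ag, ai, bd, be, bf, bg, bh, bi, cd, ce, cf, cg, ch, de, dh, di, ef, eg, fh, fi, gh, gi, hi
  2-simplices (18): acf, acg, ade, adi, aef, agi, bdh, bdi, bef, beg, bfi, bgh, cde, cdh, ceg, cfh, fhi, ghi

Hence C_0 ≅ Z^9, C_1 ≅ Z^27, C_2 ≅ Z^18.

The boundary map ∂_1: C_1 → C_0 sends each edge [p,q] (with p < q) to q − p.
As a 9×27 matrix over Z this has rank 8, with invariant factors (1,1,1,1,1,1,1,1).

∂_2: C_2 → C_1 acts by ∂[p,q,r] = [q,r] − [p,r] + [p,q]. For instance
  ∂bfi = fi − bi + bf,
  ∂agi = gi − ai + ag.
As a 27×18 matrix over Z this has rank 18, with invariant factors (1,1,1,1,1,1,1,1,1,1,1,1,1,1,1,1,1,2).

Now H_k = ker ∂_k / im ∂_{k+1}, so:

  H_0: rank C_0 − rank ∂_1 = 9 − 8 = 1, and the invariant factors of ∂_1 are all 1, so H_0 = Z.
  H_1: rank ker ∂_1 − rank ∂_2 = (27 − 8) − 18 = 1, and ∂_2 has invariant factor 2 > 1, so H_1 = Z ⊕ Z_2.
  H_2: rank ker ∂_2 − rank ∂_3 = (18 − 18) − 0 = 0, and there is no ∂_3, so H_2 = 0.

H_0 ≅ Z,  H_1 ≅ Z ⊕ Z_2,  H_2 = 0.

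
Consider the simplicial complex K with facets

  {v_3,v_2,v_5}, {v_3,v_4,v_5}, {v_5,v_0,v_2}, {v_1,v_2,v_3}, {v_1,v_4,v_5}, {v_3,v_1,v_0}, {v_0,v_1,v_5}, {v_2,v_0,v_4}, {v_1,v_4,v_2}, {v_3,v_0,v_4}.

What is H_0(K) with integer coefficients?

H_0 ≅ Z.

Order the vertices as v_0 < v_1 < v_2 < v_3 < v_4 < v_5. Listing each simplex with vertices in this order, K has dimension 2 with simplices:

  0-simplices (6): [v_0], [v_1], [v_2], [v_3], [v_4], [v_5]
  1-simplices (15): (15 of them)
  2-simplices (10): [v_0,v_1,v_3], [v_0,v_1,v_5], [v_0,v_2,v_4], [v_0,v_2,v_5], [v_0,v_3,v_4], [v_1,v_2,v_3], [v_1,v_2,v_4], [v_1,v_4,v_5], [v_2,v_3,v_5], [v_3,v_4,v_5]

giving chain groups C_0 ≅ Z^6, C_1 ≅ Z^15, C_2 ≅ Z^10.

Boundary ∂_1: C_1 → C_0 maps an edge to its endpoints' difference, ∂[p,q] = q − p.
The resulting 6×15 matrix has rank 5, and its Smith normal form has invariant factors (1,1,1,1,1).

The boundary map ∂_2: C_2 → C_1 sends each 2-simplex [p,q,r] to [q,r] − [p,r] + [p,q]. For instance
  ∂[v_0,v_2,v_5] = [v_2,v_5] − [v_0,v_5] + [v_0,v_2],
  ∂[v_1,v_4,v_5] = [v_4,v_5] − [v_1,v_5] + [v_1,v_4].
The resulting 15×10 matrix has rank 10, and its Smith normal form has invariant factors (1,1,1,1,1,1,1,1,1,2).

Reading off H_k = ker ∂_k / im ∂_{k+1}:

  H_0: rank C_0 − rank ∂_1 = 6 − 5 = 1, and the invariant factors of ∂_1 are all 1, so H_0 = Z.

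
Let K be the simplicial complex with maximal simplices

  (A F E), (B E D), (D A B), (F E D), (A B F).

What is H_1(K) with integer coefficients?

We work with the vertex ordering A < B < D < E < F. The simplices of K, each written with vertices in increasing order, are:

  0-simplices (5): A, B, D, E, F
  1-simplices (10): AB, AD, AE, AF, BD, BE, BF, DE, DF, EF
  2-simplices (5): ABD, ABF, AEF, BDE, DEF

giving chain groups C_0 ≅ Z^5, C_1 ≅ Z^10, C_2 ≅ Z^5.

∂_1: C_1 → C_0 is given by ∂[p,q] = [q] − [p].
The resulting 5×10 matrix has rank 4, and its Smith normal form has invariant factors (1,1,1,1).

The boundary map ∂_2: C_2 → C_1 sends each 2-simplex [p,q,r] to [q,r] − [p,r] + [p,q]. For instance
  ∂DEF = EF − DF + DE,
  ∂ABF = BF − AF + AB.
The 10×5 boundary matrix has rank 5 and Smith normal form diag(1,1,1,1,1).

From H_k ≅ ker(∂_k) / im(∂_{k+1}) we obtain:

  H_1: rank ker ∂_1 − rank ∂_2 = (10 − 4) − 5 = 1, and the invariant factors of ∂_2 are all 1, so H_1 = Z.

(K is a triangulation of the Möbius band.)

H_1 ≅ Z.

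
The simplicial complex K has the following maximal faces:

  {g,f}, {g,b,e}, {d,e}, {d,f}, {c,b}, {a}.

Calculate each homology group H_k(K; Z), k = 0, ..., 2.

Order the vertices as a < b < c < d < e < f < g. Listing each simplex with vertices in this order, K has dimension 2 with simplices:

  0-simplices (7): a, b, c, d, e, f, g
  1-simplices (7): bc, be, bg, de, df, eg, fg
  2-simplices (1): beg

giving chain groups C_0 ≅ Z^7, C_1 ≅ Z^7, C_2 ≅ Z^1.

Boundary ∂_1: C_1 → C_0 is given by ∂[p,q] = [q] − [p]. For instance
  ∂de = e − d.
As a 7×7 matrix over Z this has rank 5, with invariant factors (1,1,1,1,1).

The boundary map ∂_2: C_2 → C_1 sends each 2-simplex [p,q,r] to [q,r] − [p,r] + [p,q]. For instance
  ∂beg = eg − bg + be.
As a 7×1 matrix over Z this has rank 1, with invariant factors (1).

Now H_k = ker ∂_k / im ∂_{k+1}, so:

  H_0: rank C_0 − rank ∂_1 = 7 − 5 = 2, and the invariant factors of ∂_1 are all 1, so H_0 ≅ Z^2.
  H_1: rank ker ∂_1 − rank ∂_2 = (7 − 5) − 1 = 1, and the invariant factors of ∂_2 are all 1, so H_1 ≅ Z.
  H_2: rank ker ∂_2 − rank ∂_3 = (1 − 1) − 0 = 0, and there is no ∂_3, so H_2 ≅ 0.

As a check, the Euler characteristic is 7 − 7 + 1 = 1, which agrees with 2 − 1 + 0 = 1.

H_0 ≅ Z^2,  H_1 ≅ Z,  H_2 = 0.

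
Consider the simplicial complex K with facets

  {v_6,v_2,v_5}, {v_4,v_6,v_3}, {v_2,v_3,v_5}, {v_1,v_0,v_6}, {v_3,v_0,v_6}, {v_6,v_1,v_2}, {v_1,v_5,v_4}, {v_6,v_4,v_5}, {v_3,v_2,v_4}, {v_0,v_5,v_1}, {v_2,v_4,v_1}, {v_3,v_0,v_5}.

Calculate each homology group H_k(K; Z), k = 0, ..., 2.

H_0 = Z,  H_1 = Z/2,  H_2 = 0.

We work with the vertex ordering v_0 < v_1 < v_2 < v_3 < v_4 < v_5 < v_6. The simplices of K, each written with vertices in increasing order, are:

  0-simplices (7): [v_0], [v_1], [v_2], [v_3], [v_4], [v_5], [v_6]
  1-simplices (18): (18 of them)
  2-simplices (12): (12 of them)

Hence C_0 ≅ Z^7, C_1 ≅ Z^18, C_2 ≅ Z^12.

The boundary map ∂_1: C_1 → C_0 maps an edge to its endpoints' difference, ∂[p,q] = q − p. For instance
  ∂[v_1,v_2] = [v_2] − [v_1].
This gives a 7×18 integer matrix of rank 6; reducing to Smith normal form yields diagonal entries (1,1,1,1,1,1).

Boundary ∂_2: C_2 → C_1 acts by ∂[p,q,r] = [q,r] − [p,r] + [p,q]. For instance
  ∂[v_0,v_1,v_5] = [v_1,v_5] − [v_0,v_5] + [v_0,v_1],
  ∂[v_0,v_1,v_6] = [v_1,v_6] − [v_0,v_6] + [v_0,v_1].
The resulting 18×12 matrix has rank 12, and its Smith normal form has invariant factors (1,1,1,1,1,1,1,1,1,1,1,2).

From H_k ≅ ker(∂_k) / im(∂_{k+1}) we obtain:

  H_0: rank C_0 − rank ∂_1 = 7 − 6 = 1, and the invariant factors of ∂_1 are all 1, so H_0 = Z.
  H_1: rank ker ∂_1 − rank ∂_2 = (18 − 6) − 12 = 0, and ∂_2 has invariant factor 2 > 1, so H_1 = Z/2.
  H_2: rank ker ∂_2 − rank ∂_3 = (12 − 12) − 0 = 0, and there is no ∂_3, so H_2 = 0.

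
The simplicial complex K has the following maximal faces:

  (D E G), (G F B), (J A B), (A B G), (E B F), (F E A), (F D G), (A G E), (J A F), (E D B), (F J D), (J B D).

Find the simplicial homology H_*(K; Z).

H_0 = Z,  H_1 = Z/2,  H_2 = 0.

Fix the vertex order A < B < D < E < F < G < J and write every simplex with vertices in increasing order. Then dim K = 2 and the simplices of K are:

  0-simplices (7): A, B, D, E, F, G, J
  1-simplices (18): AB, AE, AF, AG, AJ, BD, BE, BF, BG, BJ, DE, DF, DG, DJ, EF, EG, FG, FJ
  2-simplices (12): ABG, ABJ, AEF, AEG, AFJ, BDE, BDJ, BEF, BFG, DEG, DFG, DFJ

giving chain groups C_0 ≅ Z^7, C_1 ≅ Z^18, C_2 ≅ Z^12.

∂_1: C_1 → C_0 sends each edge [p,q] (with p < q) to q − p. For instance
  ∂BJ = J − B.
This gives a 7×18 integer matrix of rank 6; reducing to Smith normal form yields diagonal entries (1,1,1,1,1,1).

Boundary ∂_2: C_2 → C_1 sends each 2-simplex [p,q,r] to [q,r] − [p,r] + [p,q]. For instance
  ∂ABJ = BJ − AJ + AB,
  ∂BDE = DE − BE + BD.
The 18×12 boundary matrix has rank 12 and Smith normal form diag(1,1,1,1,1,1,1,1,1,1,1,2).

Reading off H_k = ker ∂_k / im ∂_{k+1}:

  H_0: rank C_0 − rank ∂_1 = 7 − 6 = 1, and the invariant factors of ∂_1 are all 1, so H_0 = Z.
  H_1: rank ker ∂_1 − rank ∂_2 = (18 − 6) − 12 = 0, and ∂_2 has invariant factor 2 > 1, so H_1 = Z/2.
  H_2: rank ker ∂_2 − rank ∂_3 = (12 − 12) − 0 = 0, and there is no ∂_3, so H_2 = 0.

As a check, the Euler characteristic is 7 − 18 + 12 = 1, which agrees with 1 − 0 + 0 = 1.
(K is a triangulation of the real projective plane RP^2.)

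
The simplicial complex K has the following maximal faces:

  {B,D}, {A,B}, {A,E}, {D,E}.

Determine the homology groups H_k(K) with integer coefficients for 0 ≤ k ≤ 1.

H_0 ≅ Z,  H_1 ≅ Z.

K has 4 vertices, 4 edges.
rank ∂_0 = 0, rank ∂_1 = 3 ⇒ b_0 = 4 − 0 − 3 = 1; all invariant factors of ∂_1 are 1 so no torsion. So H_0 = Z.
rank ∂_1 = 3, rank ∂_2 = 0 ⇒ b_1 = 4 − 3 − 0 = 1. So H_1 = Z.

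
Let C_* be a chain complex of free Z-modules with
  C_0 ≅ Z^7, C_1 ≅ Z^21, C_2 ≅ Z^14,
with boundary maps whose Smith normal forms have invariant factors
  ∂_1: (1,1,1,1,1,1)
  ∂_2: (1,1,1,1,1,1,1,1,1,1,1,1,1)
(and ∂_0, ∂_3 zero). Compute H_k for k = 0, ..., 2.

H_0: b_0 = 7 − 0 − 6 = 1; torsion from ∂_1 factors > 1: none. So H_0 ≅ Z.
H_1: b_1 = 21 − 6 − 13 = 2; torsion from ∂_2 factors > 1: none. So H_1 ≅ Z^2.
H_2: b_2 = 14 − 13 − 0 = 1; torsion from ∂_3 factors > 1: none. So H_2 ≅ Z.

H_0 ≅ Z,  H_1 ≅ Z^2,  H_2 ≅ Z.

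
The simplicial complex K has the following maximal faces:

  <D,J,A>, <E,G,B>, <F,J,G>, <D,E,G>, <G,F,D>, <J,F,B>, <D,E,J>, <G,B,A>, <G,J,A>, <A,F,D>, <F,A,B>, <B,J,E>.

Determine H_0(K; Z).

We work with the vertex ordering A < B < D < E < F < G < J. The simplices of K, each written with vertices in increasing order, are:

  0-simplices (7): A, B, D, E, F, G, J
  1-simplices (18): AB, AD, AF, AG, AJ, BE, BF, BG, BJ, DE, DF, DG, DJ, EG, EJ, FG, FJ, GJ
  2-simplices (12): ABF, ABG, ADF, ADJ, AGJ, BEG, BEJ, BFJ, DEG, DEJ, DFG, FGJ

giving chain groups C_0 ≅ Z^7, C_1 ≅ Z^18, C_2 ≅ Z^12.

Boundary ∂_1: C_1 → C_0 is given by ∂[p,q] = [q] − [p].
This gives a 7×18 integer matrix of rank 6; reducing to Smith normal form yields diagonal entries (1,1,1,1,1,1).

∂_2: C_2 → C_1 sends each 2-simplex [p,q,r] to [q,r] − [p,r] + [p,q]. For instance
  ∂ABF = BF − AF + AB,
  ∂BEG = EG − BG + BE.
The 18×12 boundary matrix has rank 12 and Smith normal form diag(1,1,1,1,1,1,1,1,1,1,1,2).

Reading off H_k = ker ∂_k / im ∂_{k+1}:

  H_0: rank C_0 − rank ∂_1 = 7 − 6 = 1, and the invariant factors of ∂_1 are all 1, so H_0 ≅ Z.

H_0 = Z.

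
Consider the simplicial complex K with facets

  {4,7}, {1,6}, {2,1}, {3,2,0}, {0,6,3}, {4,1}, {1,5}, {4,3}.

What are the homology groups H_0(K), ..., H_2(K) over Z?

H_0 = Z,  H_1 = Z^2,  H_2 = 0.

Take the total order 0 < 1 < 2 < 3 < 4 < 5 < 6 < 7 on the vertex set. Then K (dimension 2) consists of the simplices:

  0-simplices (8): [0], [1], [2], [3], [4], [5], [6], [7]
  1-simplices (11): [0,2], [0,3], [0,6], [1,2], [1,4], [1,5], [1,6], [2,3], [3,4], [3,6], [4,7]
  2-simplices (2): [0,2,3], [0,3,6]

giving chain groups C_0 ≅ Z^8, C_1 ≅ Z^11, C_2 ≅ Z^2.

∂_1: C_1 → C_0 maps an edge to its endpoints' difference, ∂[p,q] = q − p. For instance
  ∂[4,7] = [7] − [4].
The 8×11 boundary matrix has rank 7 and Smith normal form diag(1,1,1,1,1,1,1).

Boundary ∂_2: C_2 → C_1 sends each 2-simplex [p,q,r] to [q,r] − [p,r] + [p,q]. For instance
  ∂[0,3,6] = [3,6] − [0,6] + [0,3],
  ∂[0,2,3] = [2,3] − [0,3] + [0,2].
As a 11×2 matrix over Z this has rank 2, with invariant factors (1,1).

Computing H_k = (kernel of ∂_k) / (image of ∂_{k+1}):

  H_0: rank C_0 − rank ∂_1 = 8 − 7 = 1, and the invariant factors of ∂_1 are all 1, so H_0 ≅ Z.
  H_1: rank ker ∂_1 − rank ∂_2 = (11 − 7) − 2 = 2, and the invariant factors of ∂_2 are all 1, so H_1 ≅ Z^2.
  H_2: rank ker ∂_2 − rank ∂_3 = (2 − 2) − 0 = 0, and there is no ∂_3, so H_2 ≅ 0.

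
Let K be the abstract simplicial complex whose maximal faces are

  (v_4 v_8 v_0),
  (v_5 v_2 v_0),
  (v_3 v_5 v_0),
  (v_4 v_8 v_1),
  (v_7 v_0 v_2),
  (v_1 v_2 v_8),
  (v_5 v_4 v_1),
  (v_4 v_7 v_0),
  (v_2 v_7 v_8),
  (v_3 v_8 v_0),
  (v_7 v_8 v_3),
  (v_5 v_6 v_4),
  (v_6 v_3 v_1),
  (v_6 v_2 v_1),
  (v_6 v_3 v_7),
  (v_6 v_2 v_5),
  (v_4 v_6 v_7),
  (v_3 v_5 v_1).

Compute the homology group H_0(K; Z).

We work with the vertex ordering v_0 < v_1 < v_2 < v_3 < v_4 < v_5 < v_6 < v_7 < v_8. The simplices of K, each written with vertices in increasing order, are:

  0-simplices (9): [v_0], [v_1], [v_2], [v_3], [v_4], [v_5], [v_6], [v_7], [v_8]
  1-simplices (27): (27 of them)
  2-simplices (18): (18 of them)

giving chain groups C_0 ≅ Z^9, C_1 ≅ Z^27, C_2 ≅ Z^18.

∂_1: C_1 → C_0 sends each edge [p,q] (with p < q) to q − p.
The 9×27 boundary matrix has rank 8 and Smith normal form diag(1,1,1,1,1,1,1,1).

Boundary ∂_2: C_2 → C_1 sends each 2-simplex [p,q,r] to [q,r] − [p,r] + [p,q]. For instance
  ∂[v_0,v_2,v_7] = [v_2,v_7] − [v_0,v_7] + [v_0,v_2],
  ∂[v_1,v_4,v_8] = [v_4,v_8] − [v_1,v_8] + [v_1,v_4].
The resulting 27×18 matrix has rank 18, and its Smith normal form has invariant factors (1,1,1,1,1,1,1,1,1,1,1,1,1,1,1,1,1,2).

Now H_k = ker ∂_k / im ∂_{k+1}, so:

  H_0: rank C_0 − rank ∂_1 = 9 − 8 = 1, and the invariant factors of ∂_1 are all 1, so H_0 = Z.

(K is a triangulation of the Klein bottle.)

H_0 = Z.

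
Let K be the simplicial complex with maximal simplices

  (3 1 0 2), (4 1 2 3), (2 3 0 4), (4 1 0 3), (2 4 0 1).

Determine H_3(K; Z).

K has 5 vertices, 10 edges, 10 triangles, 5 3-simplices.
rank ∂_3 = 4, rank ∂_4 = 0 ⇒ b_3 = 5 − 4 − 0 = 1. So H_3 = Z.

H_3 = Z.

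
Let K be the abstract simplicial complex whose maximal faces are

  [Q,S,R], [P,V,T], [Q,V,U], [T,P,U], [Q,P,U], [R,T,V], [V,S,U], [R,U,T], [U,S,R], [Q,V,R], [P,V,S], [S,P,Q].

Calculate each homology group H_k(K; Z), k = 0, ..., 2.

We work with the vertex ordering P < Q < R < S < T < U < V. The simplices of K, each written with vertices in increasing order, are:

  0-simplices (7): P, Q, R, S, T, U, V
  1-simplices (18): PQ, PS, PT, PU, PV, QR, QS, QU, QV, RS, RT, RU, RV, SU, SV, TU, TV, UV
  2-simplices (12): PQS, PQU, PSV, PTU, PTV, QRS, QRV, QUV, RSU, RTU, RTV, SUV

giving chain groups C_0 ≅ Z^7, C_1 ≅ Z^18, C_2 ≅ Z^12.

The boundary map ∂_1: C_1 → C_0 sends each edge [p,q] (with p < q) to q − p.
This gives a 7×18 integer matrix of rank 6; reducing to Smith normal form yields diagonal entries (1,1,1,1,1,1).

Boundary ∂_2: C_2 → C_1 acts by ∂[p,q,r] = [q,r] − [p,r] + [p,q]. For instance
  ∂SUV = UV − SV + SU,
  ∂PSV = SV − PV + PS.
The resulting 18×12 matrix has rank 12, and its Smith normal form has invariant factors (1,1,1,1,1,1,1,1,1,1,1,2).

Computing H_k = (kernel of ∂_k) / (image of ∂_{k+1}):

  H_0: rank C_0 − rank ∂_1 = 7 − 6 = 1, and the invariant factors of ∂_1 are all 1, so H_0 ≅ Z.
  H_1: rank ker ∂_1 − rank ∂_2 = (18 − 6) − 12 = 0, and ∂_2 has invariant factor 2 > 1, so H_1 ≅ Z/2.
  H_2: rank ker ∂_2 − rank ∂_3 = (12 − 12) − 0 = 0, and there is no ∂_3, so H_2 ≅ 0.

(K is a triangulation of the real projective plane RP^2.)

H_0 = Z,  H_1 = Z/2,  H_2 = 0.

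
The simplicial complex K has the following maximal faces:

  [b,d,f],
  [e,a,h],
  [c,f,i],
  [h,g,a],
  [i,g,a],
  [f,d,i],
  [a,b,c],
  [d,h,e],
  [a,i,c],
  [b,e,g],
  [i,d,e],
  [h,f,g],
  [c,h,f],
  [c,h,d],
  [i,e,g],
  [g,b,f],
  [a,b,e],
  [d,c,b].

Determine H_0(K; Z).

Fix the vertex order a < b < c < d < e < f < g < h < i and write every simplex with vertices in increasing order. Then dim K = 2 and the simplices of K are:

  0-simplices (9): a, b, c, d, e, f, g, h, i
  1-simplices (27): ab, ac, ae, ag, ah, ai, bc, bd, be, bf, bg, cd, cf, ch, ci, de, df, dh, di, eg, eh, ei, fg, fh, fi, gh, gi
  2-simplices (18): abc, abe, aci, aeh, agh, agi, bcd, bdf, beg, bfg, cdh, cfh, cfi, deh, dei, dfi, egi, fgh

so the chain groups are C_0 ≅ Z^9, C_1 ≅ Z^27, C_2 ≅ Z^18.

The boundary map ∂_1: C_1 → C_0 sends each edge [p,q] (with p < q) to q − p.
The resulting 9×27 matrix has rank 8, and its Smith normal form has invariant factors (1,1,1,1,1,1,1,1).

Boundary ∂_2: C_2 → C_1 maps a triangle to the signed sum of its edges. For instance
  ∂aci = ci − ai + ac,
  ∂deh = eh − dh + de.
The resulting 27×18 matrix has rank 18, and its Smith normal form has invariant factors (1,1,1,1,1,1,1,1,1,1,1,1,1,1,1,1,1,2).

From H_k ≅ ker(∂_k) / im(∂_{k+1}) we obtain:

  H_0: rank C_0 − rank ∂_1 = 9 − 8 = 1, and the invariant factors of ∂_1 are all 1, so H_0 ≅ Z.

H_0 ≅ Z.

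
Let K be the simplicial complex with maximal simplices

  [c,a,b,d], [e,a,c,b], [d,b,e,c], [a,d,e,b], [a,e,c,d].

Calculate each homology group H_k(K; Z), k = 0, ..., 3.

Fix the vertex order a < b < c < d < e and write every simplex with vertices in increasing order. Then dim K = 3 and the simplices of K are:

  0-simplices (5): a, b, c, d, e
  1-simplices (10): ab, ac, ad, ae, bc, bd, be, cd, ce, de
  2-simplices (10): abc, abd, abe, acd, ace, ade, bcd, bce, bde, cde
  3-simplices (5): abcd, abce, abde, acde, bcde

so the chain groups are C_0 ≅ Z^5, C_1 ≅ Z^10, C_2 ≅ Z^10, C_3 ≅ Z^5.

The boundary map ∂_1: C_1 → C_0 maps an edge to its endpoints' difference, ∂[p,q] = q − p. For instance
  ∂bd = d − b.
The 5×10 boundary matrix has rank 4 and Smith normal form diag(1,1,1,1).

The boundary map ∂_2: C_2 → C_1 sends each 2-simplex [p,q,r] to [q,r] − [p,r] + [p,q]. For instance
  ∂ace = ce − ae + ac,
  ∂bde = de − be + bd.
As a 10×10 matrix over Z this has rank 6, with invariant factors (1,1,1,1,1,1).

∂_3: C_3 → C_2 sends each 3-simplex σ to the alternating sum Σ_i (−1)^i (σ with its i-th vertex removed). For instance
  ∂acde = cde − ade + ace − acd,
  ∂abce = bce − ace + abe − abc.
As a 10×5 matrix over Z this has rank 4, with invariant factors (1,1,1,1).

Computing H_k = (kernel of ∂_k) / (image of ∂_{k+1}):

  H_0: rank C_0 − rank ∂_1 = 5 − 4 = 1, and the invariant factors of ∂_1 are all 1, so H_0 = Z.
  H_1: rank ker ∂_1 − rank ∂_2 = (10 − 4) − 6 = 0, and the invariant factors of ∂_2 are all 1, so H_1 = 0.
  H_2: rank ker ∂_2 − rank ∂_3 = (10 − 6) − 4 = 0, and the invariant factors of ∂_3 are all 1, so H_2 = 0.
  H_3: rank ker ∂_3 − rank ∂_4 = (5 − 4) − 0 = 1, and there is no ∂_4, so H_3 = Z.

H_0 = Z,  H_1 = 0,  H_2 = 0,  H_3 = Z.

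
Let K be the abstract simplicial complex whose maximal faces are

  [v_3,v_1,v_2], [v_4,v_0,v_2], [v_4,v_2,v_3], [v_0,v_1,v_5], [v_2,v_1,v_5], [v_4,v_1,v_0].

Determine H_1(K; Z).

Take the total order v_0 < v_1 < v_2 < v_3 < v_4 < v_5 on the vertex set. Then K (dimension 2) consists of the simplices:

  0-simplices (6): [v_0], [v_1], [v_2], [v_3], [v_4], [v_5]
  1-simplices (12): [v_0,v_1], [v_0,v_2], [v_0,v_4], [v_0,v_5], [v_1,v_2], [v_1,v_3], [v_1,v_4], [v_1,v_5], [v_2,v_3], [v_2,v_4], [v_2,v_5], [v_3,v_4]
  2-simplices (6): [v_0,v_1,v_4], [v_0,v_1,v_5], [v_0,v_2,v_4], [v_1,v_2,v_3], [v_1,v_2,v_5], [v_2,v_3,v_4]

so the chain groups are C_0 ≅ Z^6, C_1 ≅ Z^12, C_2 ≅ Z^6.

Boundary ∂_1: C_1 → C_0 is given by ∂[p,q] = [q] − [p]. For instance
  ∂[v_3,v_4] = [v_4] − [v_3].
This gives a 6×12 integer matrix of rank 5; reducing to Smith normal form yields diagonal entries (1,1,1,1,1).

The boundary map ∂_2: C_2 → C_1 maps a triangle to the signed sum of its edges. For instance
  ∂[v_0,v_1,v_4] = [v_1,v_4] − [v_0,v_4] + [v_0,v_1],
  ∂[v_0,v_1,v_5] = [v_1,v_5] − [v_0,v_5] + [v_0,v_1].
This gives a 12×6 integer matrix of rank 6; reducing to Smith normal form yields diagonal entries (1,1,1,1,1,1).

Now H_k = ker ∂_k / im ∂_{k+1}, so:

  H_1: rank ker ∂_1 − rank ∂_2 = (12 − 5) − 6 = 1, and the invariant factors of ∂_2 are all 1, so H_1 = Z.

H_1 = Z.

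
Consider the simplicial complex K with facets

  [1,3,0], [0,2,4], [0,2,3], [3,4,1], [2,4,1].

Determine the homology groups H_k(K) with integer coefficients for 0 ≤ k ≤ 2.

K has 5 vertices, 10 edges, 5 triangles.
rank ∂_0 = 0, rank ∂_1 = 4 ⇒ b_0 = 5 − 0 − 4 = 1; all invariant factors of ∂_1 are 1 so no torsion. So H_0 = Z.
rank ∂_1 = 4, rank ∂_2 = 5 ⇒ b_1 = 10 − 4 − 5 = 1; all invariant factors of ∂_2 are 1 so no torsion. So H_1 = Z.
rank ∂_2 = 5, rank ∂_3 = 0 ⇒ b_2 = 5 − 5 − 0 = 0. So H_2 = 0.

H_0 = Z,  H_1 = Z,  H_2 = 0.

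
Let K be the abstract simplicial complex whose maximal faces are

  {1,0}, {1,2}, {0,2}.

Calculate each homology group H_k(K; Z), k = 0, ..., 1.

Fix the vertex order 0 < 1 < 2 and write every simplex with vertices in increasing order. Then dim K = 1 and the simplices of K are:

  0-simplices (3): [0], [1], [2]
  1-simplices (3): [0,1], [0,2], [1,2]

giving chain groups C_0 ≅ Z^3, C_1 ≅ Z^3.

Boundary ∂_1: C_1 → C_0 is given by ∂[p,q] = [q] − [p]. For instance
  ∂[1,2] = [2] − [1].
The resulting 3×3 matrix has rank 2, and its Smith normal form has invariant factors (1,1).

From H_k ≅ ker(∂_k) / im(∂_{k+1}) we obtain:

  H_0: rank C_0 − rank ∂_1 = 3 − 2 = 1, and the invariant factors of ∂_1 are all 1, so H_0 ≅ Z.
  H_1: rank ker ∂_1 − rank ∂_2 = (3 − 2) − 0 = 1, and there is no ∂_2, so H_1 ≅ Z.

As a check, the Euler characteristic is 3 − 3 = 0, which agrees with 1 − 1 = 0.
(K is a triangulation of the circle S^1.)

H_0 = Z,  H_1 = Z.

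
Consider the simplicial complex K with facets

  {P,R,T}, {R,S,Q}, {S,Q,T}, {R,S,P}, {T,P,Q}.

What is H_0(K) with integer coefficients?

K has 5 vertices, 10 edges, 5 triangles.
rank ∂_0 = 0, rank ∂_1 = 4 ⇒ b_0 = 5 − 0 − 4 = 1; all invariant factors of ∂_1 are 1 so no torsion. So H_0 = Z.

H_0 = Z.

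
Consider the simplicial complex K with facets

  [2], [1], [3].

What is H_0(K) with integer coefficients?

Order the vertices as 1 < 2 < 3. Listing each simplex with vertices in this order, K has dimension 0 with simplices:

  0-simplices (3): [1], [2], [3]

Hence C_0 ≅ Z^3.

From H_k ≅ ker(∂_k) / im(∂_{k+1}) we obtain:

  H_0: rank C_0 − rank ∂_1 = 3 − 0 = 3, and there is no ∂_1, so H_0 ≅ Z^3.

(K is a triangulation of a set of 3 points.)

H_0 ≅ Z^3.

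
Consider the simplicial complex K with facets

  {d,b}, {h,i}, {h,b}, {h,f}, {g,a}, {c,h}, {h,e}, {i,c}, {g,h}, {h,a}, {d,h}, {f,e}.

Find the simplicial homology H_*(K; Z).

Fix the vertex order a < b < c < d < e < f < g < h < i and write every simplex with vertices in increasing order. Then dim K = 1 and the simplices of K are:

  0-simplices (9): a, b, c, d, e, f, g, h, i
  1-simplices (12): ag, ah, bd, bh, ch, ci, dh, ef, eh, fh, gh, hi

giving chain groups C_0 ≅ Z^9, C_1 ≅ Z^12.

The boundary map ∂_1: C_1 → C_0 sends each edge [p,q] (with p < q) to q − p. For instance
  ∂bd = d − b.
This gives a 9×12 integer matrix of rank 8; reducing to Smith normal form yields diagonal entries (1,1,1,1,1,1,1,1).

Reading off H_k = ker ∂_k / im ∂_{k+1}:

  H_0: rank C_0 − rank ∂_1 = 9 − 8 = 1, and the invariant factors of ∂_1 are all 1, so H_0 = Z.
  H_1: rank ker ∂_1 − rank ∂_2 = (12 − 8) − 0 = 4, and there is no ∂_2, so H_1 = Z^4.

(K is a triangulation of a wedge of 4 circles.)

H_0 = Z,  H_1 = Z^4.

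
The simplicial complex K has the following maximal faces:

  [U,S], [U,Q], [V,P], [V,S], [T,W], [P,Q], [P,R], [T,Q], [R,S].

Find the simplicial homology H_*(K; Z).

H_0 = Z,  H_1 = Z^2.

K has 8 vertices, 9 edges.
rank ∂_0 = 0, rank ∂_1 = 7 ⇒ b_0 = 8 − 0 − 7 = 1; all invariant factors of ∂_1 are 1 so no torsion. So H_0 = Z.
rank ∂_1 = 7, rank ∂_2 = 0 ⇒ b_1 = 9 − 7 − 0 = 2. So H_1 = Z^2.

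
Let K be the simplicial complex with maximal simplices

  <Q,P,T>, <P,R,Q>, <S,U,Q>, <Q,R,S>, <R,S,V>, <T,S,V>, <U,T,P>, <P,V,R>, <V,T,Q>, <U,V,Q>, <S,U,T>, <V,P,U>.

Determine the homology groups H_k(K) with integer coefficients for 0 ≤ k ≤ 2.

H_0 = Z,  H_1 = Z/2Z,  H_2 = 0.

Take the total order P < Q < R < S < T < U < V on the vertex set. Then K (dimension 2) consists of the simplices:

  0-simplices (7): P, Q, R, S, T, U, V
  1-simplices (18): PQ, PR, PT, PU, PV, QR, QS, QT, QU, QV, RS, RV, ST, SU, SV, TU, TV, UV
  2-simplices (12): PQR, PQT, PRV, PTU, PUV, QRS, QSU, QTV, QUV, RSV, STU, STV

giving chain groups C_0 ≅ Z^7, C_1 ≅ Z^18, C_2 ≅ Z^12.

∂_1: C_1 → C_0 maps an edge to its endpoints' difference, ∂[p,q] = q − p. For instance
  ∂PU = U − P.
This gives a 7×18 integer matrix of rank 6; reducing to Smith normal form yields diagonal entries (1,1,1,1,1,1).

The boundary map ∂_2: C_2 → C_1 sends each 2-simplex [p,q,r] to [q,r] − [p,r] + [p,q]. For instance
  ∂QRS = RS − QS + QR,
  ∂PRV = RV − PV + PR.
This gives a 18×12 integer matrix of rank 12; reducing to Smith normal form yields diagonal entries (1,1,1,1,1,1,1,1,1,1,1,2).

Computing H_k = (kernel of ∂_k) / (image of ∂_{k+1}):

  H_0: rank C_0 − rank ∂_1 = 7 − 6 = 1, and the invariant factors of ∂_1 are all 1, so H_0 ≅ Z.
  H_1: rank ker ∂_1 − rank ∂_2 = (18 − 6) − 12 = 0, and ∂_2 has invariant factor 2 > 1, so H_1 ≅ Z/2Z.
  H_2: rank ker ∂_2 − rank ∂_3 = (12 − 12) − 0 = 0, and there is no ∂_3, so H_2 ≅ 0.

As a check, the Euler characteristic is 7 − 18 + 12 = 1, which agrees with 1 − 0 + 0 = 1.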